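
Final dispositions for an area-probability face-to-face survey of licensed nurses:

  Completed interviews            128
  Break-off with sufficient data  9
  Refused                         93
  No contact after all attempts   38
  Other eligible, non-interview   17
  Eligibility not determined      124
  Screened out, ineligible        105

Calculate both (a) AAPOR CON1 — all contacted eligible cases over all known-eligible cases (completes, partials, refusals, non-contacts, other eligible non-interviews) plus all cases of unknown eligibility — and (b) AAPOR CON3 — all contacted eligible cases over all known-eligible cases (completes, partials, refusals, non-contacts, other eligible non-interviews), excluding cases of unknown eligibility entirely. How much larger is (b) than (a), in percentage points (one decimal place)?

26.3

Num → 128 + 9 + 93 + 17 = 247
Denom → 128 + 9 + 93 + 38 + 17 + 124 = 409
CON1 = 247 / 409 = 0.6039
Denom → 128 + 9 + 93 + 38 + 17 = 285
CON3 = 247 / 285 = 0.8667
Difference = 86.67 − 60.39 = 26.28 percentage points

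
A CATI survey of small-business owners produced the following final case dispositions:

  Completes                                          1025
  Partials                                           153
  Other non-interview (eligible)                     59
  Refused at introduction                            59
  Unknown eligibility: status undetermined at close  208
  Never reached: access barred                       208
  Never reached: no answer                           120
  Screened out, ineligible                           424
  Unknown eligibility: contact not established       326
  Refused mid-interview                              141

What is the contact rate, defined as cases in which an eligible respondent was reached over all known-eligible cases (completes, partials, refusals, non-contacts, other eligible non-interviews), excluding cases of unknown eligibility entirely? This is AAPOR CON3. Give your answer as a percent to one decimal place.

81.4%

Refusal or break-off = 59 + 141 = 200
No answer / not reached = 120 + 208 = 328
Unknown if eligible = 326 + 208 = 534
Num = 1025 + 153 + 200 + 59 = 1437
Denominator = 1025 + 153 + 200 + 328 + 59 = 1765
CON3 = 1437 / 1765 = 0.8142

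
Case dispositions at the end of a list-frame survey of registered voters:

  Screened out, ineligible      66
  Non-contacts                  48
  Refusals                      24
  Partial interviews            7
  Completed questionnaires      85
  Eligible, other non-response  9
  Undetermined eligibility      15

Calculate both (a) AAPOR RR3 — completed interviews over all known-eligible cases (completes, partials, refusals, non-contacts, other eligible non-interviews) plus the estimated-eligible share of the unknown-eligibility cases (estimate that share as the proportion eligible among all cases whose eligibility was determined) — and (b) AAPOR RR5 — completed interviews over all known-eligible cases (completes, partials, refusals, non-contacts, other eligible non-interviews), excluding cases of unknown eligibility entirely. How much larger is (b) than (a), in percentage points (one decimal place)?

Numerator: 85
Known eligible: 85 + 7 + 24 + 48 + 9 = 173
e = 173 / (173 + 66) = 173 / 239 = 0.7238
Eligible share of unknowns: 0.7238 × 15 = 10.86
Denom: 173 + 10.86 = 183.86
RR3 = 85 / 183.86 = 0.4623
Denom: 85 + 7 + 24 + 48 + 9 = 173
RR5 = 85 / 173 = 0.4913
Difference = 49.13 − 46.23 = 2.90 percentage points

2.9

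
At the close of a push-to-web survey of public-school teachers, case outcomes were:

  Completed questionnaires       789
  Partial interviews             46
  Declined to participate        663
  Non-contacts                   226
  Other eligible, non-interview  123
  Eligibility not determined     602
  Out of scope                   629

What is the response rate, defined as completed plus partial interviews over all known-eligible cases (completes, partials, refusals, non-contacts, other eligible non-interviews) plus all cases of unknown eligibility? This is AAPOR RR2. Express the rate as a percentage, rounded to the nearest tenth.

34.1%

Top = 789 + 46 = 835
Denominator = 789 + 46 + 663 + 226 + 123 + 602 = 2449
RR2 = 835 / 2449 = 0.3410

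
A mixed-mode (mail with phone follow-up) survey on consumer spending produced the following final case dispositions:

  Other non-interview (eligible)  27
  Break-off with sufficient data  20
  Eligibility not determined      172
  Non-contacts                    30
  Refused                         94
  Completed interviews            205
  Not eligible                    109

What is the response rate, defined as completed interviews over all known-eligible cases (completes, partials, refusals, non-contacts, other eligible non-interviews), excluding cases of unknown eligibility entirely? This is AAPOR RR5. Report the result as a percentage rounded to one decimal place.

Top: 205
Denom: 205 + 20 + 94 + 30 + 27 = 376
RR5 = 205 / 376 = 0.5452

54.5%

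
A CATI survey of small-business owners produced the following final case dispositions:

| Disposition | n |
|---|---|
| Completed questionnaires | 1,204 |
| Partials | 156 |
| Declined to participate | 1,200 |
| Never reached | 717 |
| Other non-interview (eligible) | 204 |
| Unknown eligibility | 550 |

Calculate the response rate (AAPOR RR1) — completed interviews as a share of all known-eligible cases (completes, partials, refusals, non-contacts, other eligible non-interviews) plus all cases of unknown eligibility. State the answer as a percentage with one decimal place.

29.9%

Num = 1204
Denominator = 1204 + 156 + 1200 + 717 + 204 + 550 = 4031
RR1 = 1204 / 4031 = 0.2987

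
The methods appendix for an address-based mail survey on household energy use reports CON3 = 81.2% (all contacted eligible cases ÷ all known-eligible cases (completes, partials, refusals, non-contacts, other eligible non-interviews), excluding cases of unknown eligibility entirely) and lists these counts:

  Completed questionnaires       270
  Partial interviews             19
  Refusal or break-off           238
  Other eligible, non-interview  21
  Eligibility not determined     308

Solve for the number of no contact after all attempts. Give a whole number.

127

Numerator → 270 + 19 + 238 + 21 = 548
CON3 = 548 / D = 0.812
D = 548 / 0.812 = 674.9
Rest of base = 548
no contact after all attempts = 674.9 − 548 ≈ 127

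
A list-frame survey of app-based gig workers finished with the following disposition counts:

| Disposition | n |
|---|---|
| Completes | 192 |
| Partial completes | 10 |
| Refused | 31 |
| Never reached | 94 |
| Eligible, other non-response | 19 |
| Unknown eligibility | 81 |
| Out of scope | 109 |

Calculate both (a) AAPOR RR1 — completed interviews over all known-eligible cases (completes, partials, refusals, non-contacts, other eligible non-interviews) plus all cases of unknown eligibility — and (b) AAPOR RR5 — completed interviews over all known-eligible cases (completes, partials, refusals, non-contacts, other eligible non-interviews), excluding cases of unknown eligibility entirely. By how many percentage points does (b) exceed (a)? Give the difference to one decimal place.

10.5

Numerator = 192
Denom = 192 + 10 + 31 + 94 + 19 + 81 = 427
RR1 = 192 / 427 = 0.4496
Denom = 192 + 10 + 31 + 94 + 19 = 346
RR5 = 192 / 346 = 0.5549
Difference = 55.49 − 44.96 = 10.53 percentage points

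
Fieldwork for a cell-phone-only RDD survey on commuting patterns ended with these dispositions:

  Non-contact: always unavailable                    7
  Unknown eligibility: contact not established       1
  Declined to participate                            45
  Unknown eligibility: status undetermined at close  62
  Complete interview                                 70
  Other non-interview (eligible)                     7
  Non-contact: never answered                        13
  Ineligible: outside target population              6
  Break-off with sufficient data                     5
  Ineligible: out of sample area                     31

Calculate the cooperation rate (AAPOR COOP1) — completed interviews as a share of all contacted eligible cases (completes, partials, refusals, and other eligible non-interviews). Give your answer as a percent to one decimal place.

Never reached = 13 + 7 = 20
Undetermined eligibility = 1 + 62 = 63
Screened out, ineligible = 6 + 31 = 37
Num → 70
Base → 70 + 5 + 45 + 7 = 127
COOP1 = 70 / 127 = 0.5512

55.1%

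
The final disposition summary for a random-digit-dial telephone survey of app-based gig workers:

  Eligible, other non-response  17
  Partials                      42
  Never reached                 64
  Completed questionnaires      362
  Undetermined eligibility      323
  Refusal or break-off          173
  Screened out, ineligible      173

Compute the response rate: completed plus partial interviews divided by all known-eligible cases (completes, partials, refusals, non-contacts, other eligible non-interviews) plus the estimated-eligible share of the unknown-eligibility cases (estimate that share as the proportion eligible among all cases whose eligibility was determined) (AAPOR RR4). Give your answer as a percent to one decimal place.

44.2%

Top = 362 + 42 = 404
Known eligible = 362 + 42 + 173 + 64 + 17 = 658
e = 658 / (658 + 173) = 658 / 831 = 0.7918
e × U = 0.7918 × 323 = 255.75
Denominator = 658 + 255.75 = 913.75
RR4 = 404 / 913.75 = 0.4421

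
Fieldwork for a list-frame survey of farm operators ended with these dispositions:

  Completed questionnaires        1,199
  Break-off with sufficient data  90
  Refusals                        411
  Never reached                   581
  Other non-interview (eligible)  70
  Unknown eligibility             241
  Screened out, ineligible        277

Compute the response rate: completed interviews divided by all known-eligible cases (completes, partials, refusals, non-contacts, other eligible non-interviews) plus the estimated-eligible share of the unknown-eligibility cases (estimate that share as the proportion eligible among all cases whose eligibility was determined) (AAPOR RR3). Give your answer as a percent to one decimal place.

46.7%

Top: 1199
Eligible (known): 1199 + 90 + 411 + 581 + 70 = 2351
e = 2351 / (2351 + 277) = 2351 / 2628 = 0.8946
Estimated eligible among unknowns: 0.8946 × 241 = 215.60
Denom: 2351 + 215.60 = 2566.60
RR3 = 1199 / 2566.60 = 0.4672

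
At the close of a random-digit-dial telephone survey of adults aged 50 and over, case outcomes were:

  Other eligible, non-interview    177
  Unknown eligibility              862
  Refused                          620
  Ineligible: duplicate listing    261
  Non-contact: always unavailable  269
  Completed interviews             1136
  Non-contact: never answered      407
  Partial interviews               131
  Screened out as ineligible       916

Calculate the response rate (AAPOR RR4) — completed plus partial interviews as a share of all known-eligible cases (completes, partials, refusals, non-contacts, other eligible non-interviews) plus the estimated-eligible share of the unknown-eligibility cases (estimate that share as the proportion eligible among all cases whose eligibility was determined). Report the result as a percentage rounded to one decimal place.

No answer / not reached = 407 + 269 = 676
Ineligible = 916 + 261 = 1177
Numerator → 1136 + 131 = 1267
Eligible (known) → 1136 + 131 + 620 + 676 + 177 = 2740
e = 2740 / (2740 + 1177) = 2740 / 3917 = 0.6995
e × U → 0.6995 × 862 = 602.97
Denom → 2740 + 602.97 = 3342.97
RR4 = 1267 / 3342.97 = 0.3790

37.9%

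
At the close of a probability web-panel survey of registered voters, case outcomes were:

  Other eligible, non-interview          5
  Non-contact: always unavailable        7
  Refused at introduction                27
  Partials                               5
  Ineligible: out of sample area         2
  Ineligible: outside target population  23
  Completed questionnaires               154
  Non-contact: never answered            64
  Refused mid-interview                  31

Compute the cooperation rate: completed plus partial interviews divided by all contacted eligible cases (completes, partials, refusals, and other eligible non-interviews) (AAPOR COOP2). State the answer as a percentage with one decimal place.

71.6%

Declined to participate = 27 + 31 = 58
Non-contacts = 64 + 7 = 71
Ineligible = 23 + 2 = 25
Top → 154 + 5 = 159
Denom → 154 + 5 + 58 + 5 = 222
COOP2 = 159 / 222 = 0.7162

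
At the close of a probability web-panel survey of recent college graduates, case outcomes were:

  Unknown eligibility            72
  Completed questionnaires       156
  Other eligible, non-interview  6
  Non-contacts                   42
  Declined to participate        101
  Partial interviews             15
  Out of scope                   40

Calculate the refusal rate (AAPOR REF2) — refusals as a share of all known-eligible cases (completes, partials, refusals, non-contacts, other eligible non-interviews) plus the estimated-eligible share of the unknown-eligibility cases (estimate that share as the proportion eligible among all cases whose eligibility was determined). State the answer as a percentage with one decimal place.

Top: 101
Known eligible: 156 + 15 + 101 + 42 + 6 = 320
e = 320 / (320 + 40) = 320 / 360 = 0.8889
Eligible share of unknowns: 0.8889 × 72 = 64.00
Denominator: 320 + 64.00 = 384.00
REF2 = 101 / 384.00 = 0.2630

26.3%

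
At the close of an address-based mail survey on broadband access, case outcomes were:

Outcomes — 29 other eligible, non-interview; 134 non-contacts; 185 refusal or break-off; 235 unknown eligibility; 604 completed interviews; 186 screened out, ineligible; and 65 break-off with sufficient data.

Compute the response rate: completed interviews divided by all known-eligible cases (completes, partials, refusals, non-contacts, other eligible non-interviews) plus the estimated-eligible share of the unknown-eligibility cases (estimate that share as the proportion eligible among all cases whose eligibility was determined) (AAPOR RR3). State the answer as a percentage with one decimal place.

49.7%

Top → 604
Eligible (known) → 604 + 65 + 185 + 134 + 29 = 1017
e = 1017 / (1017 + 186) = 1017 / 1203 = 0.8454
Estimated eligible among unknowns → 0.8454 × 235 = 198.67
Denom → 1017 + 198.67 = 1215.67
RR3 = 604 / 1215.67 = 0.4968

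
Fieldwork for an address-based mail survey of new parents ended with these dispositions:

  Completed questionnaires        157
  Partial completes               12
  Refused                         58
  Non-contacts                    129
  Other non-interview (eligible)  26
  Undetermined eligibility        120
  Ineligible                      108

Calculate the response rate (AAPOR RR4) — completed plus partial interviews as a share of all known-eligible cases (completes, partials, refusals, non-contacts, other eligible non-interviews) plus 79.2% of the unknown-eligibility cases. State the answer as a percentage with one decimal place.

35.4%

Top: 157 + 12 = 169
Known eligible: 157 + 12 + 58 + 129 + 26 = 382
Estimated eligible among unknowns: 0.7920 × 120 = 95.04
Denom: 382 + 95.04 = 477.04
RR4 = 169 / 477.04 = 0.3543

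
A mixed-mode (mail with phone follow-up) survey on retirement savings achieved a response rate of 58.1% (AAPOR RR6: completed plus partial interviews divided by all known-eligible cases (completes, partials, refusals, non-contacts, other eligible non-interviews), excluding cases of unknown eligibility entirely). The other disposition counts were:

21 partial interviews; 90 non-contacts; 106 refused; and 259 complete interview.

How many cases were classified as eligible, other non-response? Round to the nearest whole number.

6

Top: 259 + 21 = 280
RR6 = 280 / D = 0.581
D = 280 / 0.581 = 481.9
Other denominator terms total 476
eligible, other non-response = 481.9 − 476 ≈ 6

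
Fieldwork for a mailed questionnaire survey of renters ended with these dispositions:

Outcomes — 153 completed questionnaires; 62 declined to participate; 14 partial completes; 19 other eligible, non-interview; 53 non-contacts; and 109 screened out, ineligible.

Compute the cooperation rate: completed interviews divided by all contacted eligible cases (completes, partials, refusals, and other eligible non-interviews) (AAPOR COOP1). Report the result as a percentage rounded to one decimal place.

Num: 153
Denom: 153 + 14 + 62 + 19 = 248
COOP1 = 153 / 248 = 0.6169

61.7%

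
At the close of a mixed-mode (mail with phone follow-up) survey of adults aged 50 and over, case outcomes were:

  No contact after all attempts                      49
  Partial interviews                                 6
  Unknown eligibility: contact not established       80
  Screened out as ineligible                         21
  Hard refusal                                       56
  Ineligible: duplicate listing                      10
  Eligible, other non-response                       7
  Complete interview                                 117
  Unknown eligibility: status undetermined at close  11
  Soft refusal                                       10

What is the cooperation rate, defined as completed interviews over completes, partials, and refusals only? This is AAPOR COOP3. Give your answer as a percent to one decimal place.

61.9%

Refusals = 56 + 10 = 66
Unknown eligibility = 80 + 11 = 91
Out of scope = 21 + 10 = 31
Top → 117
Base → 117 + 6 + 66 = 189
COOP3 = 117 / 189 = 0.6190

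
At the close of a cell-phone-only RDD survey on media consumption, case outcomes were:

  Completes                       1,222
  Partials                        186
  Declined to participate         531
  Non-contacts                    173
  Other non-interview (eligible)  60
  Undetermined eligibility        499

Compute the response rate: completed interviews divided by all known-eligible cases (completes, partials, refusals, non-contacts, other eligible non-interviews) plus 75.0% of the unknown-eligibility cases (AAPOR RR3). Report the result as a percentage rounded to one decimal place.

Numerator = 1222
Determined eligible = 1222 + 186 + 531 + 173 + 60 = 2172
Estimated eligible among unknowns = 0.7500 × 499 = 374.25
Denom = 2172 + 374.25 = 2546.25
RR3 = 1222 / 2546.25 = 0.4799

48.0%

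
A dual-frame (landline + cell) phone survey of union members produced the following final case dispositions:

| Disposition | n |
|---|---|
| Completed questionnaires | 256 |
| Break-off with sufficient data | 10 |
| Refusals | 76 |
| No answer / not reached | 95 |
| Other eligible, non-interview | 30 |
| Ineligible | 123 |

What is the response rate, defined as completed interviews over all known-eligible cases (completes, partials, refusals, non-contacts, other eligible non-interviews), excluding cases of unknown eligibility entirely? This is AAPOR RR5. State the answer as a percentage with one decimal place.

Numerator: 256
Denom: 256 + 10 + 76 + 95 + 30 = 467
RR5 = 256 / 467 = 0.5482

54.8%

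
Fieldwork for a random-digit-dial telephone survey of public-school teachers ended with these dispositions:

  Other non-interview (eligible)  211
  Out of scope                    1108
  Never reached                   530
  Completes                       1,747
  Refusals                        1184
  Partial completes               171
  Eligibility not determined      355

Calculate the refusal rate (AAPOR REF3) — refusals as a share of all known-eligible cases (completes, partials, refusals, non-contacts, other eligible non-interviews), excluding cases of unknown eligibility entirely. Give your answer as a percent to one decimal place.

30.8%

Num: 1184
Denom: 1747 + 171 + 1184 + 530 + 211 = 3843
REF3 = 1184 / 3843 = 0.3081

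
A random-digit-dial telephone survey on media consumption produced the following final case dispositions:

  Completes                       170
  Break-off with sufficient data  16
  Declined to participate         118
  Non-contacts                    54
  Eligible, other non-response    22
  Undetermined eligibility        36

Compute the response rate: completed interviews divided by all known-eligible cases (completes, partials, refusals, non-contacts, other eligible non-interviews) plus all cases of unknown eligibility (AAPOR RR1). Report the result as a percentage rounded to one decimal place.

40.9%

Numerator: 170
Denom: 170 + 16 + 118 + 54 + 22 + 36 = 416
RR1 = 170 / 416 = 0.4087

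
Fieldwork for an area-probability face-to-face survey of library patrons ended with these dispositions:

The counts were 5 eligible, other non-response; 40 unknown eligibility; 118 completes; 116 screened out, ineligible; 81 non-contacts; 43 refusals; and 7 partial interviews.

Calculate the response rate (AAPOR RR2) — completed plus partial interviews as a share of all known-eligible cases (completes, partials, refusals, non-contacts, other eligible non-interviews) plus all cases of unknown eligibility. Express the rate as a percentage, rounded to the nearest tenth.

Top → 118 + 7 = 125
Denom → 118 + 7 + 43 + 81 + 5 + 40 = 294
RR2 = 125 / 294 = 0.4252

42.5%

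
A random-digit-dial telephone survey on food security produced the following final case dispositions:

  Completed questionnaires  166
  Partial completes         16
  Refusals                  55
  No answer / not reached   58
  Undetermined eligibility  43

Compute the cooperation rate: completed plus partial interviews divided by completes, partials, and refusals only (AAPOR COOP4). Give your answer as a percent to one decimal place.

76.8%

Num = 166 + 16 = 182
Base = 166 + 16 + 55 = 237
COOP4 = 182 / 237 = 0.7679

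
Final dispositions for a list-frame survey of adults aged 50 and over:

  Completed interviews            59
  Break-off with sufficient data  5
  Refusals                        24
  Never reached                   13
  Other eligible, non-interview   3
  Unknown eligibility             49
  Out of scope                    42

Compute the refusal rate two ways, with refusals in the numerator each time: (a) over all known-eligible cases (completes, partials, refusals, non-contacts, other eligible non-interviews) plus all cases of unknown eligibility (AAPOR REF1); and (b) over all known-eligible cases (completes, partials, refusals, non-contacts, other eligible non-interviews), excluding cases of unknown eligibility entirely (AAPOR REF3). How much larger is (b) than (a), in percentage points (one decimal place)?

7.4

Numerator: 24
Denom: 59 + 5 + 24 + 13 + 3 + 49 = 153
REF1 = 24 / 153 = 0.1569
Denom: 59 + 5 + 24 + 13 + 3 = 104
REF3 = 24 / 104 = 0.2308
Difference = 23.08 − 15.69 = 7.39 percentage points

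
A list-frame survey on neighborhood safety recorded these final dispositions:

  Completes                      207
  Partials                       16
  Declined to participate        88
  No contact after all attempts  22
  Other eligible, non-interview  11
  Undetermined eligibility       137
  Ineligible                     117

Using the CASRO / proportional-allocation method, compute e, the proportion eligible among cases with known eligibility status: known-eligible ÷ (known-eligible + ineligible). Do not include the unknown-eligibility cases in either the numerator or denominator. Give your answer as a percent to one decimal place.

Determined eligible = 207 + 16 + 88 + 22 + 11 = 344
e = 344 / (344 + 117) = 344 / 461 = 0.7462

74.6%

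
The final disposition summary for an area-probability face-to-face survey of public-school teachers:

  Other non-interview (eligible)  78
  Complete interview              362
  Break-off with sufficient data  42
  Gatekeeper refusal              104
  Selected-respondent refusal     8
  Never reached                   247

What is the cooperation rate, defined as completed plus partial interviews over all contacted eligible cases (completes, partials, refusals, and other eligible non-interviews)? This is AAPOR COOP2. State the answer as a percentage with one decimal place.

68.0%

Refused = 104 + 8 = 112
Numerator = 362 + 42 = 404
Denominator = 362 + 42 + 112 + 78 = 594
COOP2 = 404 / 594 = 0.6801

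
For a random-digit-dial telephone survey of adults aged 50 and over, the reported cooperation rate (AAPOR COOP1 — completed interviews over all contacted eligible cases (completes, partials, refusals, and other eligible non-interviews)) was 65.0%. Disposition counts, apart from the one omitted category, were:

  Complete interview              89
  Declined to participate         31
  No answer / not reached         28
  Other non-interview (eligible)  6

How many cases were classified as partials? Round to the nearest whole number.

11

COOP1 = 89 / D = 0.650
D = 89 / 0.650 = 136.9
Rest of base = 126
partials = 136.9 − 126 ≈ 11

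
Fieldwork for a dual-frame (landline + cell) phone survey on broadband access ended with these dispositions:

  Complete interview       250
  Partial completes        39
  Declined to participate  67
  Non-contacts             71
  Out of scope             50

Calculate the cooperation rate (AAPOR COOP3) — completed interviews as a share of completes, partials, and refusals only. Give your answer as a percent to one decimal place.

Num → 250
Denominator → 250 + 39 + 67 = 356
COOP3 = 250 / 356 = 0.7022

70.2%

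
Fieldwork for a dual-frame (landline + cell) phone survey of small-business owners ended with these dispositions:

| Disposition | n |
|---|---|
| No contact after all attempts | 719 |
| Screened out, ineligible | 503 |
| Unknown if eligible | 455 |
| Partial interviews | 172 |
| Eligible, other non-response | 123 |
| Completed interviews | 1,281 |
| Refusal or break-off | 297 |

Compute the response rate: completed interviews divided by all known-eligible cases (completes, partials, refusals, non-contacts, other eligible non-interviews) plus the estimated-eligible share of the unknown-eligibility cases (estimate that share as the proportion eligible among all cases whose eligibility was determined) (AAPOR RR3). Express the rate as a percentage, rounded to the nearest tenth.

43.1%

Top → 1281
Determined eligible → 1281 + 172 + 297 + 719 + 123 = 2592
e = 2592 / (2592 + 503) = 2592 / 3095 = 0.8375
e × U → 0.8375 × 455 = 381.06
Base → 2592 + 381.06 = 2973.06
RR3 = 1281 / 2973.06 = 0.4309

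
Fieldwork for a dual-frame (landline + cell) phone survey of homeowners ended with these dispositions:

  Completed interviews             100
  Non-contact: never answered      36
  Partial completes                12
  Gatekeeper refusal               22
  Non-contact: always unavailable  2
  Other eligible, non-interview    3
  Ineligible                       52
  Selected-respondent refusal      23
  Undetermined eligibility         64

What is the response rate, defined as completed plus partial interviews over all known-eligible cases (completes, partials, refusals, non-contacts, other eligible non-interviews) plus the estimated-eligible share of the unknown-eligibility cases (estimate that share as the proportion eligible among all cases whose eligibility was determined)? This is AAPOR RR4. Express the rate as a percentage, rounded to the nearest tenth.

Refused = 22 + 23 = 45
Never reached = 36 + 2 = 38
Numerator → 100 + 12 = 112
Determined eligible → 100 + 12 + 45 + 38 + 3 = 198
e = 198 / (198 + 52) = 198 / 250 = 0.7920
Estimated eligible among unknowns → 0.7920 × 64 = 50.69
Denom → 198 + 50.69 = 248.69
RR4 = 112 / 248.69 = 0.4504

45.0%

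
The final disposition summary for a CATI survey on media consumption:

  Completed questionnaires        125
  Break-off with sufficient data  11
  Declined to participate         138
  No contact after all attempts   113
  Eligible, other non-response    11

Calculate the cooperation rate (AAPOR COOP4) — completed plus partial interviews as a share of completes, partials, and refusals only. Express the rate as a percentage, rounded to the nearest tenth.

49.6%

Num: 125 + 11 = 136
Denominator: 125 + 11 + 138 = 274
COOP4 = 136 / 274 = 0.4964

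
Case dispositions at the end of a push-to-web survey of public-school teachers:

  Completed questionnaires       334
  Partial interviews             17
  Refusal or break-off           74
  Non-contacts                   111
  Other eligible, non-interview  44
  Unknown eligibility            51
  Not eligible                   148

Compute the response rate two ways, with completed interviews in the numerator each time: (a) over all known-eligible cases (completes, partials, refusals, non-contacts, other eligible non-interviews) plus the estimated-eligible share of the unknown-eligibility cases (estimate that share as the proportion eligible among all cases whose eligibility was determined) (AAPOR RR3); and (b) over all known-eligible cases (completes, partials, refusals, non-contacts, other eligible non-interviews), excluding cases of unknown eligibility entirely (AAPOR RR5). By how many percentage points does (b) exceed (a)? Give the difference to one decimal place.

Numerator: 334
Eligible (known): 334 + 17 + 74 + 111 + 44 = 580
e = 580 / (580 + 148) = 580 / 728 = 0.7967
Eligible share of unknowns: 0.7967 × 51 = 40.63
Denominator: 580 + 40.63 = 620.63
RR3 = 334 / 620.63 = 0.5382
Denominator: 334 + 17 + 74 + 111 + 44 = 580
RR5 = 334 / 580 = 0.5759
Difference = 57.59 − 53.82 = 3.77 percentage points

3.8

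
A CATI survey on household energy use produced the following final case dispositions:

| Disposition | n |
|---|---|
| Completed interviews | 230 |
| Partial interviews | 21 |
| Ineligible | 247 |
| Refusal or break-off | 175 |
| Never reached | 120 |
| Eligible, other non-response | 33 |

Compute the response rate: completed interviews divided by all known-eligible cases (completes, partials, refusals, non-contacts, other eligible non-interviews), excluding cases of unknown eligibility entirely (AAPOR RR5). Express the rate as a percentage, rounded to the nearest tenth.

39.7%

Numerator: 230
Denominator: 230 + 21 + 175 + 120 + 33 = 579
RR5 = 230 / 579 = 0.3972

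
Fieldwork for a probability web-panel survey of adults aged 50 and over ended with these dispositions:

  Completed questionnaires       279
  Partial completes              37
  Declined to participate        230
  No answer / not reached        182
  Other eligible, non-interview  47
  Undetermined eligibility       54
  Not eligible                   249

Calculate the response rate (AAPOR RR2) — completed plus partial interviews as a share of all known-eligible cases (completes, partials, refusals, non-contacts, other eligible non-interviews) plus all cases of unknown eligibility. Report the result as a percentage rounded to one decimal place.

Top = 279 + 37 = 316
Denominator = 279 + 37 + 230 + 182 + 47 + 54 = 829
RR2 = 316 / 829 = 0.3812

38.1%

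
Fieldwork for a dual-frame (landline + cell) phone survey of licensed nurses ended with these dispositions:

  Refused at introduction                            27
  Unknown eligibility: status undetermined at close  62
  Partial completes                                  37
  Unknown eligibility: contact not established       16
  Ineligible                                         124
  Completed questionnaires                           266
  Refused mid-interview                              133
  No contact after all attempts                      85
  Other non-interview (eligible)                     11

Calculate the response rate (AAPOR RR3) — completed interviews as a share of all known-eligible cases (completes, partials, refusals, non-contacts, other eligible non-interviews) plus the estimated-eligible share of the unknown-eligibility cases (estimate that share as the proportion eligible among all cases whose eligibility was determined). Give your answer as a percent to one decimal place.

42.7%

Declined to participate = 27 + 133 = 160
Undetermined eligibility = 16 + 62 = 78
Num = 266
Determined eligible = 266 + 37 + 160 + 85 + 11 = 559
e = 559 / (559 + 124) = 559 / 683 = 0.8184
Estimated eligible among unknowns = 0.8184 × 78 = 63.84
Denom = 559 + 63.84 = 622.84
RR3 = 266 / 622.84 = 0.4271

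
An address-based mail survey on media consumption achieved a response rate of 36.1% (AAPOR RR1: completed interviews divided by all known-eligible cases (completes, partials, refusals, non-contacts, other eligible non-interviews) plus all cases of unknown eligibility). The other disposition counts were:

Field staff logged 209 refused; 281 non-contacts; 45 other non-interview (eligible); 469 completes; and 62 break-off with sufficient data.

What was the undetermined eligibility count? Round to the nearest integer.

RR1 = 469 / D = 0.361
D = 469 / 0.361 = 1299.2
Remaining denominator categories sum to 1066
undetermined eligibility = 1299.2 − 1066 ≈ 233

233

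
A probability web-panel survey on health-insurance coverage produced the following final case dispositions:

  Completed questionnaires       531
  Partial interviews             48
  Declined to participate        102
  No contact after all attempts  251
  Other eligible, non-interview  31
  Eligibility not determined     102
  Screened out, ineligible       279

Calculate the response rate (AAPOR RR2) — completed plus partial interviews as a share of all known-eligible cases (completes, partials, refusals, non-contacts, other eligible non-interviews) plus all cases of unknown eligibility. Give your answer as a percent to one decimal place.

Top: 531 + 48 = 579
Denominator: 531 + 48 + 102 + 251 + 31 + 102 = 1065
RR2 = 579 / 1065 = 0.5437

54.4%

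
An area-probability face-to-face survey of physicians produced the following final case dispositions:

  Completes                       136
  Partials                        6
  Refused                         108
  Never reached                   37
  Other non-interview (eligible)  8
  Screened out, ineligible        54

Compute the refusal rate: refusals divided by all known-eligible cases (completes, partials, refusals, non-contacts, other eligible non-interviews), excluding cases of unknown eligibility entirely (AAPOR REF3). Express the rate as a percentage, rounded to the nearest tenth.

36.6%

Num = 108
Denom = 136 + 6 + 108 + 37 + 8 = 295
REF3 = 108 / 295 = 0.3661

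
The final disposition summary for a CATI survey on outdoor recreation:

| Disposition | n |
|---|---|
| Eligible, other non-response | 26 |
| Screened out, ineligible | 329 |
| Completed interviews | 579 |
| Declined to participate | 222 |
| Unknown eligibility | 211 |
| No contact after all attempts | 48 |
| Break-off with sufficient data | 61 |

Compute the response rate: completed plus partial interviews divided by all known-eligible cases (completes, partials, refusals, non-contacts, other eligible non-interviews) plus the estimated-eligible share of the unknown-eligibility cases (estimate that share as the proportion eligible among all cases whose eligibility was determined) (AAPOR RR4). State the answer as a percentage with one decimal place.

58.6%

Num = 579 + 61 = 640
Determined eligible = 579 + 61 + 222 + 48 + 26 = 936
e = 936 / (936 + 329) = 936 / 1265 = 0.7399
e × U = 0.7399 × 211 = 156.12
Base = 936 + 156.12 = 1092.12
RR4 = 640 / 1092.12 = 0.5860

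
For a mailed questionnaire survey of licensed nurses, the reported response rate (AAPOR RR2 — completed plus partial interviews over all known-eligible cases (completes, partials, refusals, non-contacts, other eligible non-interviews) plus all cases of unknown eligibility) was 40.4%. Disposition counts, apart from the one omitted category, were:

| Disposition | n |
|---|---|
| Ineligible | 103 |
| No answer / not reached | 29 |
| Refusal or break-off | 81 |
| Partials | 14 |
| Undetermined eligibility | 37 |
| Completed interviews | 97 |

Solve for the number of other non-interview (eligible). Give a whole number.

17

Num → 97 + 14 = 111
RR2 = 111 / D = 0.404
D = 111 / 0.404 = 274.8
Remaining denominator categories sum to 258
other non-interview (eligible) = 274.8 − 258 ≈ 17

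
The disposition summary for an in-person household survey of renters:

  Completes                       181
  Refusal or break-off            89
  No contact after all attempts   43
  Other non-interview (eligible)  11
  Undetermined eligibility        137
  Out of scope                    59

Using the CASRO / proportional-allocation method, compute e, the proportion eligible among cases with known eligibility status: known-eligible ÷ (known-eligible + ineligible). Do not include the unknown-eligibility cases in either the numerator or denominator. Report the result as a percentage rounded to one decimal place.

Eligible (known): 181 + 89 + 43 + 11 = 324
e = 324 / (324 + 59) = 324 / 383 = 0.8460

84.6%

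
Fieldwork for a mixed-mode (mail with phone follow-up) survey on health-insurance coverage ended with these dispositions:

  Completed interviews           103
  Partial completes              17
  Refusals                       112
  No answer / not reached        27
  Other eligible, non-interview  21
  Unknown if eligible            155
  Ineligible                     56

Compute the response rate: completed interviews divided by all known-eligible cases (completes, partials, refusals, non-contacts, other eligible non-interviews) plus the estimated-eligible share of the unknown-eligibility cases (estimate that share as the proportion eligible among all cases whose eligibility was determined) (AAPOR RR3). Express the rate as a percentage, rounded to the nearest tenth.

25.2%

Num = 103
Eligible (known) = 103 + 17 + 112 + 27 + 21 = 280
e = 280 / (280 + 56) = 280 / 336 = 0.8333
e × U = 0.8333 × 155 = 129.16
Denominator = 280 + 129.16 = 409.16
RR3 = 103 / 409.16 = 0.2517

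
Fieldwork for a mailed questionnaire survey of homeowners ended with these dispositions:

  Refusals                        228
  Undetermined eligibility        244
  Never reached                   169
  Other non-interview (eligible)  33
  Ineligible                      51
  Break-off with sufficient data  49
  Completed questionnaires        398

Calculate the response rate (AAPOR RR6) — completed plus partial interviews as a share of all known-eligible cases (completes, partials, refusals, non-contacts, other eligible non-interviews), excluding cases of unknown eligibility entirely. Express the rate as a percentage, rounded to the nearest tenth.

51.0%

Top → 398 + 49 = 447
Denom → 398 + 49 + 228 + 169 + 33 = 877
RR6 = 447 / 877 = 0.5097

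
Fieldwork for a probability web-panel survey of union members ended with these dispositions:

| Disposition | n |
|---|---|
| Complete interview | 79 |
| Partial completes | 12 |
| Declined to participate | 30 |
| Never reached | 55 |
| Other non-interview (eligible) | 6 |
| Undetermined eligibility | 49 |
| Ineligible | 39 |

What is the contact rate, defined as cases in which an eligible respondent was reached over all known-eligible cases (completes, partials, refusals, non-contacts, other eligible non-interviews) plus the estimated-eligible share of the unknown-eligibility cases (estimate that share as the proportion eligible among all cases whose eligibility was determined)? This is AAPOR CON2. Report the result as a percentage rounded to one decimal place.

Num: 79 + 12 + 30 + 6 = 127
Eligible (known): 79 + 12 + 30 + 55 + 6 = 182
e = 182 / (182 + 39) = 182 / 221 = 0.8235
Eligible share of unknowns: 0.8235 × 49 = 40.35
Base: 182 + 40.35 = 222.35
CON2 = 127 / 222.35 = 0.5712

57.1%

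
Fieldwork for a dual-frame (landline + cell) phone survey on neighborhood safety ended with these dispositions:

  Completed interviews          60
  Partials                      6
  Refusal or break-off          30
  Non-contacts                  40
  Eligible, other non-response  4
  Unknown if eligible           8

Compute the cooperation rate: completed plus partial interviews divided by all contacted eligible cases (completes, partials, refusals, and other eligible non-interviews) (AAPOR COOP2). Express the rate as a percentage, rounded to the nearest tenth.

Num = 60 + 6 = 66
Base = 60 + 6 + 30 + 4 = 100
COOP2 = 66 / 100 = 0.6600

66.0%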